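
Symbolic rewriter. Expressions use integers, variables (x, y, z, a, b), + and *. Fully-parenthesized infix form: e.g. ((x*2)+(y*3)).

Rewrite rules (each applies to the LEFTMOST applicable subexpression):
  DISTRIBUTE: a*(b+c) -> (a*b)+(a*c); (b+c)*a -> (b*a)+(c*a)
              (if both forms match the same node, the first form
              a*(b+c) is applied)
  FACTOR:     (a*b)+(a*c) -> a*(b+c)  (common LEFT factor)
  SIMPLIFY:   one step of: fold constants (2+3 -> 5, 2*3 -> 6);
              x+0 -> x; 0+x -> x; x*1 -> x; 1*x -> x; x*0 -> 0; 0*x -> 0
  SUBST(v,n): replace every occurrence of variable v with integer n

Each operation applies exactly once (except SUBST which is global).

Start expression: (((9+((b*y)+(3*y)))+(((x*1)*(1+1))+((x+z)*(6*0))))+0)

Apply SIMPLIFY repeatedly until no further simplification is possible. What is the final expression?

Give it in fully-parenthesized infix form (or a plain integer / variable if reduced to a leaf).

Start: (((9+((b*y)+(3*y)))+(((x*1)*(1+1))+((x+z)*(6*0))))+0)
Step 1: at root: (((9+((b*y)+(3*y)))+(((x*1)*(1+1))+((x+z)*(6*0))))+0) -> ((9+((b*y)+(3*y)))+(((x*1)*(1+1))+((x+z)*(6*0)))); overall: (((9+((b*y)+(3*y)))+(((x*1)*(1+1))+((x+z)*(6*0))))+0) -> ((9+((b*y)+(3*y)))+(((x*1)*(1+1))+((x+z)*(6*0))))
Step 2: at RLL: (x*1) -> x; overall: ((9+((b*y)+(3*y)))+(((x*1)*(1+1))+((x+z)*(6*0)))) -> ((9+((b*y)+(3*y)))+((x*(1+1))+((x+z)*(6*0))))
Step 3: at RLR: (1+1) -> 2; overall: ((9+((b*y)+(3*y)))+((x*(1+1))+((x+z)*(6*0)))) -> ((9+((b*y)+(3*y)))+((x*2)+((x+z)*(6*0))))
Step 4: at RRR: (6*0) -> 0; overall: ((9+((b*y)+(3*y)))+((x*2)+((x+z)*(6*0)))) -> ((9+((b*y)+(3*y)))+((x*2)+((x+z)*0)))
Step 5: at RR: ((x+z)*0) -> 0; overall: ((9+((b*y)+(3*y)))+((x*2)+((x+z)*0))) -> ((9+((b*y)+(3*y)))+((x*2)+0))
Step 6: at R: ((x*2)+0) -> (x*2); overall: ((9+((b*y)+(3*y)))+((x*2)+0)) -> ((9+((b*y)+(3*y)))+(x*2))
Fixed point: ((9+((b*y)+(3*y)))+(x*2))

Answer: ((9+((b*y)+(3*y)))+(x*2))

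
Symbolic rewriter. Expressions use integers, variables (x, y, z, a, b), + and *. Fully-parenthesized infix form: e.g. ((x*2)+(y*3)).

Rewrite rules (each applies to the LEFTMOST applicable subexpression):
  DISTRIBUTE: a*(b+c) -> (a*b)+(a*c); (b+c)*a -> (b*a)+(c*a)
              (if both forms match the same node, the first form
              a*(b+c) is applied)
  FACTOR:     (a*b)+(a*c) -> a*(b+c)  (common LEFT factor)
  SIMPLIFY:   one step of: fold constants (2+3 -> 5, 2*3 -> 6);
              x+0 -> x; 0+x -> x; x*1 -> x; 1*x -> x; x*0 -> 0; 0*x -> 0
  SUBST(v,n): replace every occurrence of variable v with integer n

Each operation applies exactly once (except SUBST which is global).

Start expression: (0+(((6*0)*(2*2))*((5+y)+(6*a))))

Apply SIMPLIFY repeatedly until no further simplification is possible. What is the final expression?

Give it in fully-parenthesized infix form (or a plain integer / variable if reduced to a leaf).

Start: (0+(((6*0)*(2*2))*((5+y)+(6*a))))
Step 1: at root: (0+(((6*0)*(2*2))*((5+y)+(6*a)))) -> (((6*0)*(2*2))*((5+y)+(6*a))); overall: (0+(((6*0)*(2*2))*((5+y)+(6*a)))) -> (((6*0)*(2*2))*((5+y)+(6*a)))
Step 2: at LL: (6*0) -> 0; overall: (((6*0)*(2*2))*((5+y)+(6*a))) -> ((0*(2*2))*((5+y)+(6*a)))
Step 3: at L: (0*(2*2)) -> 0; overall: ((0*(2*2))*((5+y)+(6*a))) -> (0*((5+y)+(6*a)))
Step 4: at root: (0*((5+y)+(6*a))) -> 0; overall: (0*((5+y)+(6*a))) -> 0
Fixed point: 0

Answer: 0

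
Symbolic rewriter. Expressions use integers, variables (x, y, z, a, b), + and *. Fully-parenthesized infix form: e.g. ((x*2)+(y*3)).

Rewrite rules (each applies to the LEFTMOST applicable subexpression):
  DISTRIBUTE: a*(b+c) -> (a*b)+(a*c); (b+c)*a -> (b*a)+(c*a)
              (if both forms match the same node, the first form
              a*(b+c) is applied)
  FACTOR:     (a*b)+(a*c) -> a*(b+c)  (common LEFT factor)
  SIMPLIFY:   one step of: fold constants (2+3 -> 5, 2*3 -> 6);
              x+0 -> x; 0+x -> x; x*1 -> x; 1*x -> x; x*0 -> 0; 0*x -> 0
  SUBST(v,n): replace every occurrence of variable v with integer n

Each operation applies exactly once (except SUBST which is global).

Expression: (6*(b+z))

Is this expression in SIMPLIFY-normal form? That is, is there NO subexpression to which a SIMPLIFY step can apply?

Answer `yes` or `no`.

Answer: yes

Derivation:
Expression: (6*(b+z))
Scanning for simplifiable subexpressions (pre-order)...
  at root: (6*(b+z)) (not simplifiable)
  at R: (b+z) (not simplifiable)
Result: no simplifiable subexpression found -> normal form.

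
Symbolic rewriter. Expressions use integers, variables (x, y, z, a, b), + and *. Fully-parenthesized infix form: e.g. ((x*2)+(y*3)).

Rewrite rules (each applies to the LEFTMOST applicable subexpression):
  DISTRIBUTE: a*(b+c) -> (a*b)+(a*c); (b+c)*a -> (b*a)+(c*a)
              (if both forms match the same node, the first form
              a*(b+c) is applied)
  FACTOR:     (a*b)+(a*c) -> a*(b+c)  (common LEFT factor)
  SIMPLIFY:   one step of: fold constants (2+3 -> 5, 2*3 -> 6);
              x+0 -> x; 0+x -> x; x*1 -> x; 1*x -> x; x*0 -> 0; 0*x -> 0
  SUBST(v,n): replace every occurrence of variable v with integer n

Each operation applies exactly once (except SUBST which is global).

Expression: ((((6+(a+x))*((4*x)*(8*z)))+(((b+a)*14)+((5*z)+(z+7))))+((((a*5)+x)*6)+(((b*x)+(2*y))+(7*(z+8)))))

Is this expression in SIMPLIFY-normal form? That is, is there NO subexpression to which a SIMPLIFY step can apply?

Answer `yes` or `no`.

Answer: yes

Derivation:
Expression: ((((6+(a+x))*((4*x)*(8*z)))+(((b+a)*14)+((5*z)+(z+7))))+((((a*5)+x)*6)+(((b*x)+(2*y))+(7*(z+8)))))
Scanning for simplifiable subexpressions (pre-order)...
  at root: ((((6+(a+x))*((4*x)*(8*z)))+(((b+a)*14)+((5*z)+(z+7))))+((((a*5)+x)*6)+(((b*x)+(2*y))+(7*(z+8))))) (not simplifiable)
  at L: (((6+(a+x))*((4*x)*(8*z)))+(((b+a)*14)+((5*z)+(z+7)))) (not simplifiable)
  at LL: ((6+(a+x))*((4*x)*(8*z))) (not simplifiable)
  at LLL: (6+(a+x)) (not simplifiable)
  at LLLR: (a+x) (not simplifiable)
  at LLR: ((4*x)*(8*z)) (not simplifiable)
  at LLRL: (4*x) (not simplifiable)
  at LLRR: (8*z) (not simplifiable)
  at LR: (((b+a)*14)+((5*z)+(z+7))) (not simplifiable)
  at LRL: ((b+a)*14) (not simplifiable)
  at LRLL: (b+a) (not simplifiable)
  at LRR: ((5*z)+(z+7)) (not simplifiable)
  at LRRL: (5*z) (not simplifiable)
  at LRRR: (z+7) (not simplifiable)
  at R: ((((a*5)+x)*6)+(((b*x)+(2*y))+(7*(z+8)))) (not simplifiable)
  at RL: (((a*5)+x)*6) (not simplifiable)
  at RLL: ((a*5)+x) (not simplifiable)
  at RLLL: (a*5) (not simplifiable)
  at RR: (((b*x)+(2*y))+(7*(z+8))) (not simplifiable)
  at RRL: ((b*x)+(2*y)) (not simplifiable)
  at RRLL: (b*x) (not simplifiable)
  at RRLR: (2*y) (not simplifiable)
  at RRR: (7*(z+8)) (not simplifiable)
  at RRRR: (z+8) (not simplifiable)
Result: no simplifiable subexpression found -> normal form.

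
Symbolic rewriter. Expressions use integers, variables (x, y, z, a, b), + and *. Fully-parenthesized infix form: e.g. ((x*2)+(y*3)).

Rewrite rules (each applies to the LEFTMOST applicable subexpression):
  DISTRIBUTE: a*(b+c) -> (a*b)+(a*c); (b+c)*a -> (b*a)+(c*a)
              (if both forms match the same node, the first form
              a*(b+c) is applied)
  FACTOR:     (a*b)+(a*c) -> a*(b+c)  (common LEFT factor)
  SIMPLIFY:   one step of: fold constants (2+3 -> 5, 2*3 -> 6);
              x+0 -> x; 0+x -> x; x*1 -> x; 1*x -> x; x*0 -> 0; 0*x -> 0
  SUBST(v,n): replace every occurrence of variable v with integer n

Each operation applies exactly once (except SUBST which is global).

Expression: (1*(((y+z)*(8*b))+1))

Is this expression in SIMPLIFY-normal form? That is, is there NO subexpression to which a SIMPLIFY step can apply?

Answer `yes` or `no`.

Expression: (1*(((y+z)*(8*b))+1))
Scanning for simplifiable subexpressions (pre-order)...
  at root: (1*(((y+z)*(8*b))+1)) (SIMPLIFIABLE)
  at R: (((y+z)*(8*b))+1) (not simplifiable)
  at RL: ((y+z)*(8*b)) (not simplifiable)
  at RLL: (y+z) (not simplifiable)
  at RLR: (8*b) (not simplifiable)
Found simplifiable subexpr at path root: (1*(((y+z)*(8*b))+1))
One SIMPLIFY step would give: (((y+z)*(8*b))+1)
-> NOT in normal form.

Answer: no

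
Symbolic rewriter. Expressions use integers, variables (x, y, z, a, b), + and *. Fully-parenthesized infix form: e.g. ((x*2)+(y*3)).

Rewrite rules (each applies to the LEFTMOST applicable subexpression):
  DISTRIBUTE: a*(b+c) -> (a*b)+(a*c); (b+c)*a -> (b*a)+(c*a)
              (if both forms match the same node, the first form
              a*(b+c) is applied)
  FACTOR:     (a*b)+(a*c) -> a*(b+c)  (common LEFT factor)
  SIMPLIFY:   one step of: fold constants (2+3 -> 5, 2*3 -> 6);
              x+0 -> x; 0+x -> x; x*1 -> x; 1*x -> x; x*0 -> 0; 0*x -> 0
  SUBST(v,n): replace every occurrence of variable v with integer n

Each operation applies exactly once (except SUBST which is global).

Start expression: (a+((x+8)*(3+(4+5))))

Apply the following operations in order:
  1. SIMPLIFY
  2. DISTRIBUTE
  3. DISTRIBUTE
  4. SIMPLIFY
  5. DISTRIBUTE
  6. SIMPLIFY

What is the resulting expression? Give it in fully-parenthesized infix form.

Start: (a+((x+8)*(3+(4+5))))
Apply SIMPLIFY at RRR (target: (4+5)): (a+((x+8)*(3+(4+5)))) -> (a+((x+8)*(3+9)))
Apply DISTRIBUTE at R (target: ((x+8)*(3+9))): (a+((x+8)*(3+9))) -> (a+(((x+8)*3)+((x+8)*9)))
Apply DISTRIBUTE at RL (target: ((x+8)*3)): (a+(((x+8)*3)+((x+8)*9))) -> (a+(((x*3)+(8*3))+((x+8)*9)))
Apply SIMPLIFY at RLR (target: (8*3)): (a+(((x*3)+(8*3))+((x+8)*9))) -> (a+(((x*3)+24)+((x+8)*9)))
Apply DISTRIBUTE at RR (target: ((x+8)*9)): (a+(((x*3)+24)+((x+8)*9))) -> (a+(((x*3)+24)+((x*9)+(8*9))))
Apply SIMPLIFY at RRR (target: (8*9)): (a+(((x*3)+24)+((x*9)+(8*9)))) -> (a+(((x*3)+24)+((x*9)+72)))

Answer: (a+(((x*3)+24)+((x*9)+72)))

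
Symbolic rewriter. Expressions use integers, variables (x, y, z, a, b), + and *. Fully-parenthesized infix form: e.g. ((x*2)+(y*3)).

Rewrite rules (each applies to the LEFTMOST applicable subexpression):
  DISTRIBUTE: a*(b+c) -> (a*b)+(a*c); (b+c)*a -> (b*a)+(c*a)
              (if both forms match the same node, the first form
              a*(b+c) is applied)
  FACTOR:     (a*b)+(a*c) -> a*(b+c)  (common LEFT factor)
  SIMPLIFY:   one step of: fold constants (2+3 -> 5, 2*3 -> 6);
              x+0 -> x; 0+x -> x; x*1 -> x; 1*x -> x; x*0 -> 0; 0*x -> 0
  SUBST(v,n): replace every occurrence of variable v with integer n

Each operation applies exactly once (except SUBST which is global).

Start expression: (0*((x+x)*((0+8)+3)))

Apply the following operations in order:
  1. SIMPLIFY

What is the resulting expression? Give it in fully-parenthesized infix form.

Answer: 0

Derivation:
Start: (0*((x+x)*((0+8)+3)))
Apply SIMPLIFY at root (target: (0*((x+x)*((0+8)+3)))): (0*((x+x)*((0+8)+3))) -> 0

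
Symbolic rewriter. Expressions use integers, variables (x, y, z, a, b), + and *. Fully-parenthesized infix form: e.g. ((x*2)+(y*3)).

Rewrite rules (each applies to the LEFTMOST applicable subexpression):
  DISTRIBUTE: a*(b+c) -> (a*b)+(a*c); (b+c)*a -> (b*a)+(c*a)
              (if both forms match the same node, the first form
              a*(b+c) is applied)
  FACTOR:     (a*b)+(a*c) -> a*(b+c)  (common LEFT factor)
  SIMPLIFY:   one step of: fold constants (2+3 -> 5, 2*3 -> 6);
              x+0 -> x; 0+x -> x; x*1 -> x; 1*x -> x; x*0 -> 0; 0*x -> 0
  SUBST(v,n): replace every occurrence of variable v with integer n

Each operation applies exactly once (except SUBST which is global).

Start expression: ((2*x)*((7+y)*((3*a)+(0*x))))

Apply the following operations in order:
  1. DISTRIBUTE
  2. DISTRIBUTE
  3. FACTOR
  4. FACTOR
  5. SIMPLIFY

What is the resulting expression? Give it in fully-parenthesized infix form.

Answer: ((2*x)*((7+y)*((3*a)+0)))

Derivation:
Start: ((2*x)*((7+y)*((3*a)+(0*x))))
Apply DISTRIBUTE at R (target: ((7+y)*((3*a)+(0*x)))): ((2*x)*((7+y)*((3*a)+(0*x)))) -> ((2*x)*(((7+y)*(3*a))+((7+y)*(0*x))))
Apply DISTRIBUTE at root (target: ((2*x)*(((7+y)*(3*a))+((7+y)*(0*x))))): ((2*x)*(((7+y)*(3*a))+((7+y)*(0*x)))) -> (((2*x)*((7+y)*(3*a)))+((2*x)*((7+y)*(0*x))))
Apply FACTOR at root (target: (((2*x)*((7+y)*(3*a)))+((2*x)*((7+y)*(0*x))))): (((2*x)*((7+y)*(3*a)))+((2*x)*((7+y)*(0*x)))) -> ((2*x)*(((7+y)*(3*a))+((7+y)*(0*x))))
Apply FACTOR at R (target: (((7+y)*(3*a))+((7+y)*(0*x)))): ((2*x)*(((7+y)*(3*a))+((7+y)*(0*x)))) -> ((2*x)*((7+y)*((3*a)+(0*x))))
Apply SIMPLIFY at RRR (target: (0*x)): ((2*x)*((7+y)*((3*a)+(0*x)))) -> ((2*x)*((7+y)*((3*a)+0)))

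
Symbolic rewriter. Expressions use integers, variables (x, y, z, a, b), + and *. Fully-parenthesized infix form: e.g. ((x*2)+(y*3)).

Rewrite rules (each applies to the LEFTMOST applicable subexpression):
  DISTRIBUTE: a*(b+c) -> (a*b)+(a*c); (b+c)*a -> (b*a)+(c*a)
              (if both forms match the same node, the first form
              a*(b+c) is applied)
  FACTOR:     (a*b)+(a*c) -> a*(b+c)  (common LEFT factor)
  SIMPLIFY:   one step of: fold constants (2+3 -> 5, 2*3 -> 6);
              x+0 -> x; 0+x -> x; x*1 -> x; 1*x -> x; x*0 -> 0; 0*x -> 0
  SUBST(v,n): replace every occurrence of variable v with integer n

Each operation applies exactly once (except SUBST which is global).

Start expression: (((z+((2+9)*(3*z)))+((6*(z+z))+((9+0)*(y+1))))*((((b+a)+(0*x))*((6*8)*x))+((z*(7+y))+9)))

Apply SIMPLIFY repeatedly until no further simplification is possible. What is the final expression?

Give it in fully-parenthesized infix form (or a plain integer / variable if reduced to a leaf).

Start: (((z+((2+9)*(3*z)))+((6*(z+z))+((9+0)*(y+1))))*((((b+a)+(0*x))*((6*8)*x))+((z*(7+y))+9)))
Step 1: at LLRL: (2+9) -> 11; overall: (((z+((2+9)*(3*z)))+((6*(z+z))+((9+0)*(y+1))))*((((b+a)+(0*x))*((6*8)*x))+((z*(7+y))+9))) -> (((z+(11*(3*z)))+((6*(z+z))+((9+0)*(y+1))))*((((b+a)+(0*x))*((6*8)*x))+((z*(7+y))+9)))
Step 2: at LRRL: (9+0) -> 9; overall: (((z+(11*(3*z)))+((6*(z+z))+((9+0)*(y+1))))*((((b+a)+(0*x))*((6*8)*x))+((z*(7+y))+9))) -> (((z+(11*(3*z)))+((6*(z+z))+(9*(y+1))))*((((b+a)+(0*x))*((6*8)*x))+((z*(7+y))+9)))
Step 3: at RLLR: (0*x) -> 0; overall: (((z+(11*(3*z)))+((6*(z+z))+(9*(y+1))))*((((b+a)+(0*x))*((6*8)*x))+((z*(7+y))+9))) -> (((z+(11*(3*z)))+((6*(z+z))+(9*(y+1))))*((((b+a)+0)*((6*8)*x))+((z*(7+y))+9)))
Step 4: at RLL: ((b+a)+0) -> (b+a); overall: (((z+(11*(3*z)))+((6*(z+z))+(9*(y+1))))*((((b+a)+0)*((6*8)*x))+((z*(7+y))+9))) -> (((z+(11*(3*z)))+((6*(z+z))+(9*(y+1))))*(((b+a)*((6*8)*x))+((z*(7+y))+9)))
Step 5: at RLRL: (6*8) -> 48; overall: (((z+(11*(3*z)))+((6*(z+z))+(9*(y+1))))*(((b+a)*((6*8)*x))+((z*(7+y))+9))) -> (((z+(11*(3*z)))+((6*(z+z))+(9*(y+1))))*(((b+a)*(48*x))+((z*(7+y))+9)))
Fixed point: (((z+(11*(3*z)))+((6*(z+z))+(9*(y+1))))*(((b+a)*(48*x))+((z*(7+y))+9)))

Answer: (((z+(11*(3*z)))+((6*(z+z))+(9*(y+1))))*(((b+a)*(48*x))+((z*(7+y))+9)))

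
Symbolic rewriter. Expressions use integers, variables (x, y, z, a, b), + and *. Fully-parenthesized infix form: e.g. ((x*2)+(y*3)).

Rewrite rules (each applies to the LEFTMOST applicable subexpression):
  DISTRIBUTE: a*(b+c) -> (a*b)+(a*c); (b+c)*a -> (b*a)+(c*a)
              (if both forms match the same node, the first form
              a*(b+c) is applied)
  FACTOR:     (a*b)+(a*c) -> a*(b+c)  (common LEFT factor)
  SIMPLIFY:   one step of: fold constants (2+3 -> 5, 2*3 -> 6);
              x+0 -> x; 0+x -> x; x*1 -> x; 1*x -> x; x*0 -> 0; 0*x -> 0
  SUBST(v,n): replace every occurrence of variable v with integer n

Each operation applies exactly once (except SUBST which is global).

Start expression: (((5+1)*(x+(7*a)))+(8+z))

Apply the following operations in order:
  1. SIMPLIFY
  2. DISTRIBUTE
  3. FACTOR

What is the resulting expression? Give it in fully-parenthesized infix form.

Start: (((5+1)*(x+(7*a)))+(8+z))
Apply SIMPLIFY at LL (target: (5+1)): (((5+1)*(x+(7*a)))+(8+z)) -> ((6*(x+(7*a)))+(8+z))
Apply DISTRIBUTE at L (target: (6*(x+(7*a)))): ((6*(x+(7*a)))+(8+z)) -> (((6*x)+(6*(7*a)))+(8+z))
Apply FACTOR at L (target: ((6*x)+(6*(7*a)))): (((6*x)+(6*(7*a)))+(8+z)) -> ((6*(x+(7*a)))+(8+z))

Answer: ((6*(x+(7*a)))+(8+z))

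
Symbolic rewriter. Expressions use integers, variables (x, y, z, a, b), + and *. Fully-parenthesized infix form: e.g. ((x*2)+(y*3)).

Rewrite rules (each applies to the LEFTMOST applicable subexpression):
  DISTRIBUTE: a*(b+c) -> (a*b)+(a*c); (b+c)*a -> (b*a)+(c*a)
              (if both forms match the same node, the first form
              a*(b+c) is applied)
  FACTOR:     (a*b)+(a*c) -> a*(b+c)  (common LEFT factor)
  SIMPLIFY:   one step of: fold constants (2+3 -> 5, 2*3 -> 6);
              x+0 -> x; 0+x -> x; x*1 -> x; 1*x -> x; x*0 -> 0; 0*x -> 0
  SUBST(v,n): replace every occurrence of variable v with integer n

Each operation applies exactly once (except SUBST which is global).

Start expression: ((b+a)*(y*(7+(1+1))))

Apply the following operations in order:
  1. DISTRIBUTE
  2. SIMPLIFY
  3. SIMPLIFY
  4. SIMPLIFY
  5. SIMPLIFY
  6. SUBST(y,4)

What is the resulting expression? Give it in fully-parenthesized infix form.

Start: ((b+a)*(y*(7+(1+1))))
Apply DISTRIBUTE at root (target: ((b+a)*(y*(7+(1+1))))): ((b+a)*(y*(7+(1+1)))) -> ((b*(y*(7+(1+1))))+(a*(y*(7+(1+1)))))
Apply SIMPLIFY at LRRR (target: (1+1)): ((b*(y*(7+(1+1))))+(a*(y*(7+(1+1))))) -> ((b*(y*(7+2)))+(a*(y*(7+(1+1)))))
Apply SIMPLIFY at LRR (target: (7+2)): ((b*(y*(7+2)))+(a*(y*(7+(1+1))))) -> ((b*(y*9))+(a*(y*(7+(1+1)))))
Apply SIMPLIFY at RRRR (target: (1+1)): ((b*(y*9))+(a*(y*(7+(1+1))))) -> ((b*(y*9))+(a*(y*(7+2))))
Apply SIMPLIFY at RRR (target: (7+2)): ((b*(y*9))+(a*(y*(7+2)))) -> ((b*(y*9))+(a*(y*9)))
Apply SUBST(y,4): ((b*(y*9))+(a*(y*9))) -> ((b*(4*9))+(a*(4*9)))

Answer: ((b*(4*9))+(a*(4*9)))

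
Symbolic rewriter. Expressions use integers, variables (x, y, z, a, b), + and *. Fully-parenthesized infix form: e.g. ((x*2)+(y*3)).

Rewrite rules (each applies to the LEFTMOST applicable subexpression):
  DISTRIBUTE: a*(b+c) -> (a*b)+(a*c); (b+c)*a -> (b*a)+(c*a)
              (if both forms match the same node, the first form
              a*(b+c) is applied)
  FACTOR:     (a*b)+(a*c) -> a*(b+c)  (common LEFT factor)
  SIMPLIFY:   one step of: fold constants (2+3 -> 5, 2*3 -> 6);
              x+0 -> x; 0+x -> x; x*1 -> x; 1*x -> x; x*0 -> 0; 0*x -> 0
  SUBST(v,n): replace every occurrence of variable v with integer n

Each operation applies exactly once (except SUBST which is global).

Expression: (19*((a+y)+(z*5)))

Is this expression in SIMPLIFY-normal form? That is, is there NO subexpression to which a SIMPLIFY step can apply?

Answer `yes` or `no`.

Expression: (19*((a+y)+(z*5)))
Scanning for simplifiable subexpressions (pre-order)...
  at root: (19*((a+y)+(z*5))) (not simplifiable)
  at R: ((a+y)+(z*5)) (not simplifiable)
  at RL: (a+y) (not simplifiable)
  at RR: (z*5) (not simplifiable)
Result: no simplifiable subexpression found -> normal form.

Answer: yes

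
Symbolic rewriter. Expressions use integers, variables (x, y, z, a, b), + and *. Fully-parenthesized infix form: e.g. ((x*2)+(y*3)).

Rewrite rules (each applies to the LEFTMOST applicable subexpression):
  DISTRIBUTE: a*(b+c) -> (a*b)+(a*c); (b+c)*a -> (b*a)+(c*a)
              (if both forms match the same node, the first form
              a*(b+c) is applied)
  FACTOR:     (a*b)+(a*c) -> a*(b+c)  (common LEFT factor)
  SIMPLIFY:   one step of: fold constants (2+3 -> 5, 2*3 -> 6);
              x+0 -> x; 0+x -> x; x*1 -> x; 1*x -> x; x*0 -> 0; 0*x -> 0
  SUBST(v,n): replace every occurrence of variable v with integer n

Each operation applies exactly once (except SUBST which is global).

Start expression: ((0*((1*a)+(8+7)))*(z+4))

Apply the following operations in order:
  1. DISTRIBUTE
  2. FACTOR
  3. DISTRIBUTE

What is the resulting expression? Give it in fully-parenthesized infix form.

Start: ((0*((1*a)+(8+7)))*(z+4))
Apply DISTRIBUTE at root (target: ((0*((1*a)+(8+7)))*(z+4))): ((0*((1*a)+(8+7)))*(z+4)) -> (((0*((1*a)+(8+7)))*z)+((0*((1*a)+(8+7)))*4))
Apply FACTOR at root (target: (((0*((1*a)+(8+7)))*z)+((0*((1*a)+(8+7)))*4))): (((0*((1*a)+(8+7)))*z)+((0*((1*a)+(8+7)))*4)) -> ((0*((1*a)+(8+7)))*(z+4))
Apply DISTRIBUTE at root (target: ((0*((1*a)+(8+7)))*(z+4))): ((0*((1*a)+(8+7)))*(z+4)) -> (((0*((1*a)+(8+7)))*z)+((0*((1*a)+(8+7)))*4))

Answer: (((0*((1*a)+(8+7)))*z)+((0*((1*a)+(8+7)))*4))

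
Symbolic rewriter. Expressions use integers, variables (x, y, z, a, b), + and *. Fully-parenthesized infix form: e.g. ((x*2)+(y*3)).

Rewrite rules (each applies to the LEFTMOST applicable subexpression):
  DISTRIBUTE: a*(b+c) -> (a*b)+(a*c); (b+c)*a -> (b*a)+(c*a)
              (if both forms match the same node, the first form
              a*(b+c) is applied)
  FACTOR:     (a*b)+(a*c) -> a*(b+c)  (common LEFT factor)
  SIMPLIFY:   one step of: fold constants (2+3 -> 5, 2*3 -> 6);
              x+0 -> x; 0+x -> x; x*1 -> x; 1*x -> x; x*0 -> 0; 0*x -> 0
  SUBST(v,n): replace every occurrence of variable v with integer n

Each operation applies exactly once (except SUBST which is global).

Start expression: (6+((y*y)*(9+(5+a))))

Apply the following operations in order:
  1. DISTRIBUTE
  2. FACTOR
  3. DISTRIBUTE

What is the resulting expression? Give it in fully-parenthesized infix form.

Answer: (6+(((y*y)*9)+((y*y)*(5+a))))

Derivation:
Start: (6+((y*y)*(9+(5+a))))
Apply DISTRIBUTE at R (target: ((y*y)*(9+(5+a)))): (6+((y*y)*(9+(5+a)))) -> (6+(((y*y)*9)+((y*y)*(5+a))))
Apply FACTOR at R (target: (((y*y)*9)+((y*y)*(5+a)))): (6+(((y*y)*9)+((y*y)*(5+a)))) -> (6+((y*y)*(9+(5+a))))
Apply DISTRIBUTE at R (target: ((y*y)*(9+(5+a)))): (6+((y*y)*(9+(5+a)))) -> (6+(((y*y)*9)+((y*y)*(5+a))))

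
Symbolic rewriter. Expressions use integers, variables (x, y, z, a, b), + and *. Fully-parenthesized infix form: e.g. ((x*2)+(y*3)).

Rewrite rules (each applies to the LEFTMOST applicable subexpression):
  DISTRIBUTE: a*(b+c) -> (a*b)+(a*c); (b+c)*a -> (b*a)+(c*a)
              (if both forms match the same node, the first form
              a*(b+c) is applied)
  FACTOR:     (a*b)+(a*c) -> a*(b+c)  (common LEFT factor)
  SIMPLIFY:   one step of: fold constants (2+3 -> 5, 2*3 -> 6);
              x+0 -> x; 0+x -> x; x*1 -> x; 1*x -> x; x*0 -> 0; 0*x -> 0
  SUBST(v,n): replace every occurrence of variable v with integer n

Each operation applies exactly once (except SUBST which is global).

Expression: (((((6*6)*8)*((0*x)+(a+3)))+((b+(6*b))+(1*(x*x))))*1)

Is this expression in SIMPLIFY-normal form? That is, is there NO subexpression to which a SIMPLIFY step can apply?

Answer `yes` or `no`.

Answer: no

Derivation:
Expression: (((((6*6)*8)*((0*x)+(a+3)))+((b+(6*b))+(1*(x*x))))*1)
Scanning for simplifiable subexpressions (pre-order)...
  at root: (((((6*6)*8)*((0*x)+(a+3)))+((b+(6*b))+(1*(x*x))))*1) (SIMPLIFIABLE)
  at L: ((((6*6)*8)*((0*x)+(a+3)))+((b+(6*b))+(1*(x*x)))) (not simplifiable)
  at LL: (((6*6)*8)*((0*x)+(a+3))) (not simplifiable)
  at LLL: ((6*6)*8) (not simplifiable)
  at LLLL: (6*6) (SIMPLIFIABLE)
  at LLR: ((0*x)+(a+3)) (not simplifiable)
  at LLRL: (0*x) (SIMPLIFIABLE)
  at LLRR: (a+3) (not simplifiable)
  at LR: ((b+(6*b))+(1*(x*x))) (not simplifiable)
  at LRL: (b+(6*b)) (not simplifiable)
  at LRLR: (6*b) (not simplifiable)
  at LRR: (1*(x*x)) (SIMPLIFIABLE)
  at LRRR: (x*x) (not simplifiable)
Found simplifiable subexpr at path root: (((((6*6)*8)*((0*x)+(a+3)))+((b+(6*b))+(1*(x*x))))*1)
One SIMPLIFY step would give: ((((6*6)*8)*((0*x)+(a+3)))+((b+(6*b))+(1*(x*x))))
-> NOT in normal form.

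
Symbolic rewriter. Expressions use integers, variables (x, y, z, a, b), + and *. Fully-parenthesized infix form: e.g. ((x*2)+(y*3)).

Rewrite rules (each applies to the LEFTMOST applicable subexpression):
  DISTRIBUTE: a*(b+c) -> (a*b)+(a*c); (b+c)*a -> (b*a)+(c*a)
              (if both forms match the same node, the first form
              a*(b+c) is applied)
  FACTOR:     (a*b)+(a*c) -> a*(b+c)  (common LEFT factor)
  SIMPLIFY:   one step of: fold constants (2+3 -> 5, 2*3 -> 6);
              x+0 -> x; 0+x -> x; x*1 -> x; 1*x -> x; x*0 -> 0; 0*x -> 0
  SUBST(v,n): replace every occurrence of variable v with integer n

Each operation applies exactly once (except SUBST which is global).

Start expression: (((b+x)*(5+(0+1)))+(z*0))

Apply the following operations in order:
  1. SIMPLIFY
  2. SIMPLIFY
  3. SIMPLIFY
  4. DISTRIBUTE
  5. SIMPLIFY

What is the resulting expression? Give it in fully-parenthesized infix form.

Answer: ((b*6)+(x*6))

Derivation:
Start: (((b+x)*(5+(0+1)))+(z*0))
Apply SIMPLIFY at LRR (target: (0+1)): (((b+x)*(5+(0+1)))+(z*0)) -> (((b+x)*(5+1))+(z*0))
Apply SIMPLIFY at LR (target: (5+1)): (((b+x)*(5+1))+(z*0)) -> (((b+x)*6)+(z*0))
Apply SIMPLIFY at R (target: (z*0)): (((b+x)*6)+(z*0)) -> (((b+x)*6)+0)
Apply DISTRIBUTE at L (target: ((b+x)*6)): (((b+x)*6)+0) -> (((b*6)+(x*6))+0)
Apply SIMPLIFY at root (target: (((b*6)+(x*6))+0)): (((b*6)+(x*6))+0) -> ((b*6)+(x*6))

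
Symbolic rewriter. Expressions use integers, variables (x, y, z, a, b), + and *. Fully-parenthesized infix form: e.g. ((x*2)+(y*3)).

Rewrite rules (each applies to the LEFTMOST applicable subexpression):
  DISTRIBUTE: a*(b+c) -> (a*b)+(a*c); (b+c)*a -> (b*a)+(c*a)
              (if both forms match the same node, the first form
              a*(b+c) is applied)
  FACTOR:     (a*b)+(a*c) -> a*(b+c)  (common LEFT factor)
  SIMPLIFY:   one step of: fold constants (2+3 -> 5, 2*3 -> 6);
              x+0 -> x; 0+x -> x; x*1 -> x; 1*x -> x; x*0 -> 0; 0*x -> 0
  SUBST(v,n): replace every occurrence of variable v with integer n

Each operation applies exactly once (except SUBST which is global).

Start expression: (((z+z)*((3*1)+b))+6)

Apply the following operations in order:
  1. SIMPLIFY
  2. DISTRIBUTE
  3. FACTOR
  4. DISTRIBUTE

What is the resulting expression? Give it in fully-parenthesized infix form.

Start: (((z+z)*((3*1)+b))+6)
Apply SIMPLIFY at LRL (target: (3*1)): (((z+z)*((3*1)+b))+6) -> (((z+z)*(3+b))+6)
Apply DISTRIBUTE at L (target: ((z+z)*(3+b))): (((z+z)*(3+b))+6) -> ((((z+z)*3)+((z+z)*b))+6)
Apply FACTOR at L (target: (((z+z)*3)+((z+z)*b))): ((((z+z)*3)+((z+z)*b))+6) -> (((z+z)*(3+b))+6)
Apply DISTRIBUTE at L (target: ((z+z)*(3+b))): (((z+z)*(3+b))+6) -> ((((z+z)*3)+((z+z)*b))+6)

Answer: ((((z+z)*3)+((z+z)*b))+6)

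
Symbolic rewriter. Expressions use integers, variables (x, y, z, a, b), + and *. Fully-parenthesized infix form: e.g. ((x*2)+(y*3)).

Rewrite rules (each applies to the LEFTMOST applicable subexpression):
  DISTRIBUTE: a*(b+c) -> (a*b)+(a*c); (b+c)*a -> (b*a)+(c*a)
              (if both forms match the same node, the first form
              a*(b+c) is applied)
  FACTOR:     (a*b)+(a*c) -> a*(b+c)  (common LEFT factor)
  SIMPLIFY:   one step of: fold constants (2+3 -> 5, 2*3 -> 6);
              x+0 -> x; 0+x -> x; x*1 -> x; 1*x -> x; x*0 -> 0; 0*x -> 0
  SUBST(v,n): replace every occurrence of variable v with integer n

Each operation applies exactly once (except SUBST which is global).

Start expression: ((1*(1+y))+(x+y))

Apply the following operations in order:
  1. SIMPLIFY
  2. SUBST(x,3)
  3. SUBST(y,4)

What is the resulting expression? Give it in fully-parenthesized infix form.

Start: ((1*(1+y))+(x+y))
Apply SIMPLIFY at L (target: (1*(1+y))): ((1*(1+y))+(x+y)) -> ((1+y)+(x+y))
Apply SUBST(x,3): ((1+y)+(x+y)) -> ((1+y)+(3+y))
Apply SUBST(y,4): ((1+y)+(3+y)) -> ((1+4)+(3+4))

Answer: ((1+4)+(3+4))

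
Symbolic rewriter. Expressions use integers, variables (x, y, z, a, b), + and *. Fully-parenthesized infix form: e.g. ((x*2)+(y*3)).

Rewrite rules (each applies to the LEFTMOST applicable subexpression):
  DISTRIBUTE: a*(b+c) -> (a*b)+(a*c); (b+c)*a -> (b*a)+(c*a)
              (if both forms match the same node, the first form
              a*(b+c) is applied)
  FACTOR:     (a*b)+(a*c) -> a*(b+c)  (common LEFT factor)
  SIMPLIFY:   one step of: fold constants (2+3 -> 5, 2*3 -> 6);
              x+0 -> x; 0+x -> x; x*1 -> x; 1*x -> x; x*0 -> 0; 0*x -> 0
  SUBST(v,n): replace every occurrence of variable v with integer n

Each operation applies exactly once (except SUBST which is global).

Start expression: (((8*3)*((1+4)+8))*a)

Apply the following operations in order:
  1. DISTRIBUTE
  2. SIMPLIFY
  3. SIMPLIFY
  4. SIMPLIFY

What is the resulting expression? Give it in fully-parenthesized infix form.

Start: (((8*3)*((1+4)+8))*a)
Apply DISTRIBUTE at L (target: ((8*3)*((1+4)+8))): (((8*3)*((1+4)+8))*a) -> ((((8*3)*(1+4))+((8*3)*8))*a)
Apply SIMPLIFY at LLL (target: (8*3)): ((((8*3)*(1+4))+((8*3)*8))*a) -> (((24*(1+4))+((8*3)*8))*a)
Apply SIMPLIFY at LLR (target: (1+4)): (((24*(1+4))+((8*3)*8))*a) -> (((24*5)+((8*3)*8))*a)
Apply SIMPLIFY at LL (target: (24*5)): (((24*5)+((8*3)*8))*a) -> ((120+((8*3)*8))*a)

Answer: ((120+((8*3)*8))*a)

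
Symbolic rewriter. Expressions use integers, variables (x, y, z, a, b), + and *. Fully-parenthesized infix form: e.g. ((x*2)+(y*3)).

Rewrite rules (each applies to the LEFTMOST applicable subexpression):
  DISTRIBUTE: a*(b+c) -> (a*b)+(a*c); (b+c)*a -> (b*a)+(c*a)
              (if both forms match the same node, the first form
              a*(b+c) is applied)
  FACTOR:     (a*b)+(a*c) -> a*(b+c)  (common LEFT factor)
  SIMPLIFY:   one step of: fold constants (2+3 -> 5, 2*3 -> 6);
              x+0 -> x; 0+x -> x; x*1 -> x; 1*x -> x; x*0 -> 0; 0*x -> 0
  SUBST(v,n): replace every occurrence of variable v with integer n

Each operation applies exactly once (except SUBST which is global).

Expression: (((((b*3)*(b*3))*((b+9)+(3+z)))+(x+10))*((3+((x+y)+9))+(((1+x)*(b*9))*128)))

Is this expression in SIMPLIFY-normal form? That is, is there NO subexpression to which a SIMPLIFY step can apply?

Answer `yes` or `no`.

Expression: (((((b*3)*(b*3))*((b+9)+(3+z)))+(x+10))*((3+((x+y)+9))+(((1+x)*(b*9))*128)))
Scanning for simplifiable subexpressions (pre-order)...
  at root: (((((b*3)*(b*3))*((b+9)+(3+z)))+(x+10))*((3+((x+y)+9))+(((1+x)*(b*9))*128))) (not simplifiable)
  at L: ((((b*3)*(b*3))*((b+9)+(3+z)))+(x+10)) (not simplifiable)
  at LL: (((b*3)*(b*3))*((b+9)+(3+z))) (not simplifiable)
  at LLL: ((b*3)*(b*3)) (not simplifiable)
  at LLLL: (b*3) (not simplifiable)
  at LLLR: (b*3) (not simplifiable)
  at LLR: ((b+9)+(3+z)) (not simplifiable)
  at LLRL: (b+9) (not simplifiable)
  at LLRR: (3+z) (not simplifiable)
  at LR: (x+10) (not simplifiable)
  at R: ((3+((x+y)+9))+(((1+x)*(b*9))*128)) (not simplifiable)
  at RL: (3+((x+y)+9)) (not simplifiable)
  at RLR: ((x+y)+9) (not simplifiable)
  at RLRL: (x+y) (not simplifiable)
  at RR: (((1+x)*(b*9))*128) (not simplifiable)
  at RRL: ((1+x)*(b*9)) (not simplifiable)
  at RRLL: (1+x) (not simplifiable)
  at RRLR: (b*9) (not simplifiable)
Result: no simplifiable subexpression found -> normal form.

Answer: yes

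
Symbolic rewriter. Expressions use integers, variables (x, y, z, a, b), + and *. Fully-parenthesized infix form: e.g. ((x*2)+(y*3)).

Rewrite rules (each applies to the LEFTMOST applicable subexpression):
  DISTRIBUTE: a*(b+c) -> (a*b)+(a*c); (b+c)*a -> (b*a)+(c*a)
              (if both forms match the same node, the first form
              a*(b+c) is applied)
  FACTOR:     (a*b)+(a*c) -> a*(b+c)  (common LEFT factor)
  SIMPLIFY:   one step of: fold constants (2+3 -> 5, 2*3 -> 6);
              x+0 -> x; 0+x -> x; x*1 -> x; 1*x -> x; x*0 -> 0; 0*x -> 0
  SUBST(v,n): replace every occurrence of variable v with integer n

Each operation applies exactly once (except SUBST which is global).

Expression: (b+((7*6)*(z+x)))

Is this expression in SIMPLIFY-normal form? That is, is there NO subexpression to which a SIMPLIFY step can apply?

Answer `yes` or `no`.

Expression: (b+((7*6)*(z+x)))
Scanning for simplifiable subexpressions (pre-order)...
  at root: (b+((7*6)*(z+x))) (not simplifiable)
  at R: ((7*6)*(z+x)) (not simplifiable)
  at RL: (7*6) (SIMPLIFIABLE)
  at RR: (z+x) (not simplifiable)
Found simplifiable subexpr at path RL: (7*6)
One SIMPLIFY step would give: (b+(42*(z+x)))
-> NOT in normal form.

Answer: no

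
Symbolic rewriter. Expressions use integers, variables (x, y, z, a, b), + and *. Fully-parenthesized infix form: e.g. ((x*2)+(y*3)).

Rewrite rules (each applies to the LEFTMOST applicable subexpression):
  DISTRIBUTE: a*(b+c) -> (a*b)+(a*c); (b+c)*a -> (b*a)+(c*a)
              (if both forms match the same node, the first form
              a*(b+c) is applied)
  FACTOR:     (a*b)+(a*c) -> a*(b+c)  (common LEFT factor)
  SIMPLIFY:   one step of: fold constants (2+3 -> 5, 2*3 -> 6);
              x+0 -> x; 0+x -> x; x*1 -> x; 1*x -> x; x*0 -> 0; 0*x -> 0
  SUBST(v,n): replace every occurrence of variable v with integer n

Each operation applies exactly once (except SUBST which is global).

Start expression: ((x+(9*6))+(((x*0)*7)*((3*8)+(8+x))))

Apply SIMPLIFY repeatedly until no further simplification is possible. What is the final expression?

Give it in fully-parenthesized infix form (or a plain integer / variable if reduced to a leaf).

Answer: (x+54)

Derivation:
Start: ((x+(9*6))+(((x*0)*7)*((3*8)+(8+x))))
Step 1: at LR: (9*6) -> 54; overall: ((x+(9*6))+(((x*0)*7)*((3*8)+(8+x)))) -> ((x+54)+(((x*0)*7)*((3*8)+(8+x))))
Step 2: at RLL: (x*0) -> 0; overall: ((x+54)+(((x*0)*7)*((3*8)+(8+x)))) -> ((x+54)+((0*7)*((3*8)+(8+x))))
Step 3: at RL: (0*7) -> 0; overall: ((x+54)+((0*7)*((3*8)+(8+x)))) -> ((x+54)+(0*((3*8)+(8+x))))
Step 4: at R: (0*((3*8)+(8+x))) -> 0; overall: ((x+54)+(0*((3*8)+(8+x)))) -> ((x+54)+0)
Step 5: at root: ((x+54)+0) -> (x+54); overall: ((x+54)+0) -> (x+54)
Fixed point: (x+54)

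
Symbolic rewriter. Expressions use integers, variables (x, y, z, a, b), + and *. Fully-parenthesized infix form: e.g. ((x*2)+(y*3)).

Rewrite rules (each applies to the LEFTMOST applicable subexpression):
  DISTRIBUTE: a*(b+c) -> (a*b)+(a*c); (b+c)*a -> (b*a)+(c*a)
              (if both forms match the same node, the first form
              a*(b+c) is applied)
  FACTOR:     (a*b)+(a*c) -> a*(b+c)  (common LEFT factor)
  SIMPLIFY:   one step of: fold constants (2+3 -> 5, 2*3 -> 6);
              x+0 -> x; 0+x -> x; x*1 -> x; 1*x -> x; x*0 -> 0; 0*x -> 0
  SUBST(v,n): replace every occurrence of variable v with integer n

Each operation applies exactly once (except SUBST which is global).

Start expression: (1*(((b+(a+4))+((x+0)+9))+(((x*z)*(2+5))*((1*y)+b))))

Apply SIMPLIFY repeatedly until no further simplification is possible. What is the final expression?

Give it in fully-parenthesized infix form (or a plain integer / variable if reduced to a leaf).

Start: (1*(((b+(a+4))+((x+0)+9))+(((x*z)*(2+5))*((1*y)+b))))
Step 1: at root: (1*(((b+(a+4))+((x+0)+9))+(((x*z)*(2+5))*((1*y)+b)))) -> (((b+(a+4))+((x+0)+9))+(((x*z)*(2+5))*((1*y)+b))); overall: (1*(((b+(a+4))+((x+0)+9))+(((x*z)*(2+5))*((1*y)+b)))) -> (((b+(a+4))+((x+0)+9))+(((x*z)*(2+5))*((1*y)+b)))
Step 2: at LRL: (x+0) -> x; overall: (((b+(a+4))+((x+0)+9))+(((x*z)*(2+5))*((1*y)+b))) -> (((b+(a+4))+(x+9))+(((x*z)*(2+5))*((1*y)+b)))
Step 3: at RLR: (2+5) -> 7; overall: (((b+(a+4))+(x+9))+(((x*z)*(2+5))*((1*y)+b))) -> (((b+(a+4))+(x+9))+(((x*z)*7)*((1*y)+b)))
Step 4: at RRL: (1*y) -> y; overall: (((b+(a+4))+(x+9))+(((x*z)*7)*((1*y)+b))) -> (((b+(a+4))+(x+9))+(((x*z)*7)*(y+b)))
Fixed point: (((b+(a+4))+(x+9))+(((x*z)*7)*(y+b)))

Answer: (((b+(a+4))+(x+9))+(((x*z)*7)*(y+b)))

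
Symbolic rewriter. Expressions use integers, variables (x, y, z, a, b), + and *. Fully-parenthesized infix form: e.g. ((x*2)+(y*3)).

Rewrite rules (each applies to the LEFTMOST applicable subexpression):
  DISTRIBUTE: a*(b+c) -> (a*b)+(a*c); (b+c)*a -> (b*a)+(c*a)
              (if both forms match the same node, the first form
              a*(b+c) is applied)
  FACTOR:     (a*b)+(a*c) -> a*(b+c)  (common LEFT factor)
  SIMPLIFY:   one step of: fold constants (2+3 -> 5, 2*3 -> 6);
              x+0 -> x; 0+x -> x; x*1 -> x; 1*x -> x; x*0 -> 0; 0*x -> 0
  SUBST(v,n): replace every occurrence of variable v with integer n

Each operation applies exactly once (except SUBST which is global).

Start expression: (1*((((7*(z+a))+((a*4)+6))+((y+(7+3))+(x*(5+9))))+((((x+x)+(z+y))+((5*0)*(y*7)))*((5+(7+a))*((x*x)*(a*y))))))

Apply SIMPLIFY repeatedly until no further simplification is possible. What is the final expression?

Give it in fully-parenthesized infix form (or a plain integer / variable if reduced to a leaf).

Answer: ((((7*(z+a))+((a*4)+6))+((y+10)+(x*14)))+(((x+x)+(z+y))*((5+(7+a))*((x*x)*(a*y)))))

Derivation:
Start: (1*((((7*(z+a))+((a*4)+6))+((y+(7+3))+(x*(5+9))))+((((x+x)+(z+y))+((5*0)*(y*7)))*((5+(7+a))*((x*x)*(a*y))))))
Step 1: at root: (1*((((7*(z+a))+((a*4)+6))+((y+(7+3))+(x*(5+9))))+((((x+x)+(z+y))+((5*0)*(y*7)))*((5+(7+a))*((x*x)*(a*y)))))) -> ((((7*(z+a))+((a*4)+6))+((y+(7+3))+(x*(5+9))))+((((x+x)+(z+y))+((5*0)*(y*7)))*((5+(7+a))*((x*x)*(a*y))))); overall: (1*((((7*(z+a))+((a*4)+6))+((y+(7+3))+(x*(5+9))))+((((x+x)+(z+y))+((5*0)*(y*7)))*((5+(7+a))*((x*x)*(a*y)))))) -> ((((7*(z+a))+((a*4)+6))+((y+(7+3))+(x*(5+9))))+((((x+x)+(z+y))+((5*0)*(y*7)))*((5+(7+a))*((x*x)*(a*y)))))
Step 2: at LRLR: (7+3) -> 10; overall: ((((7*(z+a))+((a*4)+6))+((y+(7+3))+(x*(5+9))))+((((x+x)+(z+y))+((5*0)*(y*7)))*((5+(7+a))*((x*x)*(a*y))))) -> ((((7*(z+a))+((a*4)+6))+((y+10)+(x*(5+9))))+((((x+x)+(z+y))+((5*0)*(y*7)))*((5+(7+a))*((x*x)*(a*y)))))
Step 3: at LRRR: (5+9) -> 14; overall: ((((7*(z+a))+((a*4)+6))+((y+10)+(x*(5+9))))+((((x+x)+(z+y))+((5*0)*(y*7)))*((5+(7+a))*((x*x)*(a*y))))) -> ((((7*(z+a))+((a*4)+6))+((y+10)+(x*14)))+((((x+x)+(z+y))+((5*0)*(y*7)))*((5+(7+a))*((x*x)*(a*y)))))
Step 4: at RLRL: (5*0) -> 0; overall: ((((7*(z+a))+((a*4)+6))+((y+10)+(x*14)))+((((x+x)+(z+y))+((5*0)*(y*7)))*((5+(7+a))*((x*x)*(a*y))))) -> ((((7*(z+a))+((a*4)+6))+((y+10)+(x*14)))+((((x+x)+(z+y))+(0*(y*7)))*((5+(7+a))*((x*x)*(a*y)))))
Step 5: at RLR: (0*(y*7)) -> 0; overall: ((((7*(z+a))+((a*4)+6))+((y+10)+(x*14)))+((((x+x)+(z+y))+(0*(y*7)))*((5+(7+a))*((x*x)*(a*y))))) -> ((((7*(z+a))+((a*4)+6))+((y+10)+(x*14)))+((((x+x)+(z+y))+0)*((5+(7+a))*((x*x)*(a*y)))))
Step 6: at RL: (((x+x)+(z+y))+0) -> ((x+x)+(z+y)); overall: ((((7*(z+a))+((a*4)+6))+((y+10)+(x*14)))+((((x+x)+(z+y))+0)*((5+(7+a))*((x*x)*(a*y))))) -> ((((7*(z+a))+((a*4)+6))+((y+10)+(x*14)))+(((x+x)+(z+y))*((5+(7+a))*((x*x)*(a*y)))))
Fixed point: ((((7*(z+a))+((a*4)+6))+((y+10)+(x*14)))+(((x+x)+(z+y))*((5+(7+a))*((x*x)*(a*y)))))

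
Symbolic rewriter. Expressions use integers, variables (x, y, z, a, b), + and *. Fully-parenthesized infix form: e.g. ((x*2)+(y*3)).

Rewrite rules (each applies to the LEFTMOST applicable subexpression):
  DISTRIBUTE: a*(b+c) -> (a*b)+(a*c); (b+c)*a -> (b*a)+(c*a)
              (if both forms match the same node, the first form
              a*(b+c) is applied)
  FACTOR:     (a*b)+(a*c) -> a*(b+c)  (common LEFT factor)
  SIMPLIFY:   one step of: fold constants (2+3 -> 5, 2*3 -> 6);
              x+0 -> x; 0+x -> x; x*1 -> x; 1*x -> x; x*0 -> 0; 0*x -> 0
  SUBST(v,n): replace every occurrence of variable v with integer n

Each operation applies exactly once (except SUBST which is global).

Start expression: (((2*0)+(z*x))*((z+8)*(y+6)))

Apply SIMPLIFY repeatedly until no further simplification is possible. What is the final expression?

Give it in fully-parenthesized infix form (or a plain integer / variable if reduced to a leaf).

Start: (((2*0)+(z*x))*((z+8)*(y+6)))
Step 1: at LL: (2*0) -> 0; overall: (((2*0)+(z*x))*((z+8)*(y+6))) -> ((0+(z*x))*((z+8)*(y+6)))
Step 2: at L: (0+(z*x)) -> (z*x); overall: ((0+(z*x))*((z+8)*(y+6))) -> ((z*x)*((z+8)*(y+6)))
Fixed point: ((z*x)*((z+8)*(y+6)))

Answer: ((z*x)*((z+8)*(y+6)))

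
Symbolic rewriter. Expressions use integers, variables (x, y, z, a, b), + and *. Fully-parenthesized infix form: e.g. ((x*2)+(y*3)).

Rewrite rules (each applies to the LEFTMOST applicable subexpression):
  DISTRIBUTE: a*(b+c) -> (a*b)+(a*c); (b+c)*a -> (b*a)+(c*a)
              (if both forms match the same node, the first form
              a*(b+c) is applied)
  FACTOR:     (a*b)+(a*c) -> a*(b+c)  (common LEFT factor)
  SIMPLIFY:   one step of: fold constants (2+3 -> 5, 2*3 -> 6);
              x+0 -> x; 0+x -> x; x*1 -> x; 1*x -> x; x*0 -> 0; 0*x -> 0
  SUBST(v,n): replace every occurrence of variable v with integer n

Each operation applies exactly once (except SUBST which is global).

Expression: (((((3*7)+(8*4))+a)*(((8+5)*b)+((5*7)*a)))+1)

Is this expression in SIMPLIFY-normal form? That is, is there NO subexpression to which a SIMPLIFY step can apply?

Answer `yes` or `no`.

Answer: no

Derivation:
Expression: (((((3*7)+(8*4))+a)*(((8+5)*b)+((5*7)*a)))+1)
Scanning for simplifiable subexpressions (pre-order)...
  at root: (((((3*7)+(8*4))+a)*(((8+5)*b)+((5*7)*a)))+1) (not simplifiable)
  at L: ((((3*7)+(8*4))+a)*(((8+5)*b)+((5*7)*a))) (not simplifiable)
  at LL: (((3*7)+(8*4))+a) (not simplifiable)
  at LLL: ((3*7)+(8*4)) (not simplifiable)
  at LLLL: (3*7) (SIMPLIFIABLE)
  at LLLR: (8*4) (SIMPLIFIABLE)
  at LR: (((8+5)*b)+((5*7)*a)) (not simplifiable)
  at LRL: ((8+5)*b) (not simplifiable)
  at LRLL: (8+5) (SIMPLIFIABLE)
  at LRR: ((5*7)*a) (not simplifiable)
  at LRRL: (5*7) (SIMPLIFIABLE)
Found simplifiable subexpr at path LLLL: (3*7)
One SIMPLIFY step would give: ((((21+(8*4))+a)*(((8+5)*b)+((5*7)*a)))+1)
-> NOT in normal form.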